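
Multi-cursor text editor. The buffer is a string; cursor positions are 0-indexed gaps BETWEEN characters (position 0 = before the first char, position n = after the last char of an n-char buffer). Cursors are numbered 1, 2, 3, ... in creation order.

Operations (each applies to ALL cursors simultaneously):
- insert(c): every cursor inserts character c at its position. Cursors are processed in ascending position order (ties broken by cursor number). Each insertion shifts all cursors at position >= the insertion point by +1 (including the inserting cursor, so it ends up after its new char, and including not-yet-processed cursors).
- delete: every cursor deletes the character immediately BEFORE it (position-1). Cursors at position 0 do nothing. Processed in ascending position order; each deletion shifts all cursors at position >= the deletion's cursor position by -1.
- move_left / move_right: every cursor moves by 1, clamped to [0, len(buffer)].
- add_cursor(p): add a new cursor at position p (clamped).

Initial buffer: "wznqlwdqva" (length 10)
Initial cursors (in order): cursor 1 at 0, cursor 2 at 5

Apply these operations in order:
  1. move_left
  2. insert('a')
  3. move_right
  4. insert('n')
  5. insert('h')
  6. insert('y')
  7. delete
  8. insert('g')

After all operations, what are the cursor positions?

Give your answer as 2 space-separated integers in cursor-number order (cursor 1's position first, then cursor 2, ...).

Answer: 5 13

Derivation:
After op 1 (move_left): buffer="wznqlwdqva" (len 10), cursors c1@0 c2@4, authorship ..........
After op 2 (insert('a')): buffer="awznqalwdqva" (len 12), cursors c1@1 c2@6, authorship 1....2......
After op 3 (move_right): buffer="awznqalwdqva" (len 12), cursors c1@2 c2@7, authorship 1....2......
After op 4 (insert('n')): buffer="awnznqalnwdqva" (len 14), cursors c1@3 c2@9, authorship 1.1...2.2.....
After op 5 (insert('h')): buffer="awnhznqalnhwdqva" (len 16), cursors c1@4 c2@11, authorship 1.11...2.22.....
After op 6 (insert('y')): buffer="awnhyznqalnhywdqva" (len 18), cursors c1@5 c2@13, authorship 1.111...2.222.....
After op 7 (delete): buffer="awnhznqalnhwdqva" (len 16), cursors c1@4 c2@11, authorship 1.11...2.22.....
After op 8 (insert('g')): buffer="awnhgznqalnhgwdqva" (len 18), cursors c1@5 c2@13, authorship 1.111...2.222.....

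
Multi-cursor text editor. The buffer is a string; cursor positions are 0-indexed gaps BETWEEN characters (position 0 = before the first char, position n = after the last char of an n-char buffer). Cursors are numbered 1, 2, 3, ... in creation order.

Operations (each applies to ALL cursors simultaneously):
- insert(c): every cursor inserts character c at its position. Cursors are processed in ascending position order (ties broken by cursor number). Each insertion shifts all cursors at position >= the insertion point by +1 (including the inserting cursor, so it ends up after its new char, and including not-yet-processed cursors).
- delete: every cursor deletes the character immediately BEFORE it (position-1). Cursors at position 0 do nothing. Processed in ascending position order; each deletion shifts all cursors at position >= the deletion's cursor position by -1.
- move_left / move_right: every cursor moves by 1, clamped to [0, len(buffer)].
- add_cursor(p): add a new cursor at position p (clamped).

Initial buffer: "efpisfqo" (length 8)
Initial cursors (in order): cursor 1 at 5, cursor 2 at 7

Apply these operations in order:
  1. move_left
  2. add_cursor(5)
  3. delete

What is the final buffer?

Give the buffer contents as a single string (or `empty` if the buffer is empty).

Answer: efpqo

Derivation:
After op 1 (move_left): buffer="efpisfqo" (len 8), cursors c1@4 c2@6, authorship ........
After op 2 (add_cursor(5)): buffer="efpisfqo" (len 8), cursors c1@4 c3@5 c2@6, authorship ........
After op 3 (delete): buffer="efpqo" (len 5), cursors c1@3 c2@3 c3@3, authorship .....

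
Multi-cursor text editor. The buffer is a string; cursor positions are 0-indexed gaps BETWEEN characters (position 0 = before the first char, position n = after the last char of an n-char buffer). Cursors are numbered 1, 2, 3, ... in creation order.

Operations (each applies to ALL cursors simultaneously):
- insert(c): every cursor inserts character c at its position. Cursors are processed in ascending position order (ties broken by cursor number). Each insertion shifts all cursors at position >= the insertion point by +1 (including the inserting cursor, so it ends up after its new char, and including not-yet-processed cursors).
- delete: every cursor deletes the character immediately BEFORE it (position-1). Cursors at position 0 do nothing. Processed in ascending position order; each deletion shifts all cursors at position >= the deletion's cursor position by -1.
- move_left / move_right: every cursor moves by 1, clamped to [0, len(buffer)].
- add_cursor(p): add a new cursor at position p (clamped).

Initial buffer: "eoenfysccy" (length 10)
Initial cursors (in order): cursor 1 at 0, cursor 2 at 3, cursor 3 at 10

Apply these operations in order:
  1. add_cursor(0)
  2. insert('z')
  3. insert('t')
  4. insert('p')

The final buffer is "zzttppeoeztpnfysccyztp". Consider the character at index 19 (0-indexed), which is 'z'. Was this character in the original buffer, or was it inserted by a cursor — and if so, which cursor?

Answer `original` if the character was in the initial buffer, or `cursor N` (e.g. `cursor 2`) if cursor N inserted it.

After op 1 (add_cursor(0)): buffer="eoenfysccy" (len 10), cursors c1@0 c4@0 c2@3 c3@10, authorship ..........
After op 2 (insert('z')): buffer="zzeoeznfysccyz" (len 14), cursors c1@2 c4@2 c2@6 c3@14, authorship 14...2.......3
After op 3 (insert('t')): buffer="zztteoeztnfysccyzt" (len 18), cursors c1@4 c4@4 c2@9 c3@18, authorship 1414...22.......33
After op 4 (insert('p')): buffer="zzttppeoeztpnfysccyztp" (len 22), cursors c1@6 c4@6 c2@12 c3@22, authorship 141414...222.......333
Authorship (.=original, N=cursor N): 1 4 1 4 1 4 . . . 2 2 2 . . . . . . . 3 3 3
Index 19: author = 3

Answer: cursor 3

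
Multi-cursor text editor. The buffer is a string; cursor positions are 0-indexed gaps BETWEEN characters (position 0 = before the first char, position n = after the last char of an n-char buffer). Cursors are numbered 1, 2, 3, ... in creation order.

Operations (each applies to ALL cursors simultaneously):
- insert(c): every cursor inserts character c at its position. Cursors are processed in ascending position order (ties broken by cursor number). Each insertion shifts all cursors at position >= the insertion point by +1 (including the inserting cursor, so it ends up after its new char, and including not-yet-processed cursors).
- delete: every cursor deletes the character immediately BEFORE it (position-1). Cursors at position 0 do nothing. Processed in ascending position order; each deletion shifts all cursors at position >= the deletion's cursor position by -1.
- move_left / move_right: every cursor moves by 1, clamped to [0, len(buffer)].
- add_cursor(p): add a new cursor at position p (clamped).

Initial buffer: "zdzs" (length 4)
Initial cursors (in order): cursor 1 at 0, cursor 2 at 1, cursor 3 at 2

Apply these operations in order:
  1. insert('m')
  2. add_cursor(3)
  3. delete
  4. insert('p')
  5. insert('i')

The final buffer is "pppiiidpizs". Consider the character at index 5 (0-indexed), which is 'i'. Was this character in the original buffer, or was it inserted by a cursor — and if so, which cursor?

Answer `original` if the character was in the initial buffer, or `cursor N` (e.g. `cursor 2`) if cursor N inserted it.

Answer: cursor 4

Derivation:
After op 1 (insert('m')): buffer="mzmdmzs" (len 7), cursors c1@1 c2@3 c3@5, authorship 1.2.3..
After op 2 (add_cursor(3)): buffer="mzmdmzs" (len 7), cursors c1@1 c2@3 c4@3 c3@5, authorship 1.2.3..
After op 3 (delete): buffer="dzs" (len 3), cursors c1@0 c2@0 c4@0 c3@1, authorship ...
After op 4 (insert('p')): buffer="pppdpzs" (len 7), cursors c1@3 c2@3 c4@3 c3@5, authorship 124.3..
After op 5 (insert('i')): buffer="pppiiidpizs" (len 11), cursors c1@6 c2@6 c4@6 c3@9, authorship 124124.33..
Authorship (.=original, N=cursor N): 1 2 4 1 2 4 . 3 3 . .
Index 5: author = 4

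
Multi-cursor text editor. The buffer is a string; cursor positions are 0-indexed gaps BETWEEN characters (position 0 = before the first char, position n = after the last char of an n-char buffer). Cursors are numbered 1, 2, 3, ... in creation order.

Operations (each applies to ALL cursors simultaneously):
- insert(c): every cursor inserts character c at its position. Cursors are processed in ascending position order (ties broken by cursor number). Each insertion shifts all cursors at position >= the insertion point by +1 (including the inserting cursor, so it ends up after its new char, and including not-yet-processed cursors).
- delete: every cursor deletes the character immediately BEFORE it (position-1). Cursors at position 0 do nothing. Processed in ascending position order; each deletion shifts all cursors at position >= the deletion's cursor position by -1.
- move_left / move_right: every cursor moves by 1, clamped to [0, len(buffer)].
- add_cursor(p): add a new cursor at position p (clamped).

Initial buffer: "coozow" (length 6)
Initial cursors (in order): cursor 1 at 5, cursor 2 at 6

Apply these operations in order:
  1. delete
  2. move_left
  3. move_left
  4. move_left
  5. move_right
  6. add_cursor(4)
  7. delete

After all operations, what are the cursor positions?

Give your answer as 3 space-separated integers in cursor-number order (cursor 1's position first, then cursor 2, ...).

After op 1 (delete): buffer="cooz" (len 4), cursors c1@4 c2@4, authorship ....
After op 2 (move_left): buffer="cooz" (len 4), cursors c1@3 c2@3, authorship ....
After op 3 (move_left): buffer="cooz" (len 4), cursors c1@2 c2@2, authorship ....
After op 4 (move_left): buffer="cooz" (len 4), cursors c1@1 c2@1, authorship ....
After op 5 (move_right): buffer="cooz" (len 4), cursors c1@2 c2@2, authorship ....
After op 6 (add_cursor(4)): buffer="cooz" (len 4), cursors c1@2 c2@2 c3@4, authorship ....
After op 7 (delete): buffer="o" (len 1), cursors c1@0 c2@0 c3@1, authorship .

Answer: 0 0 1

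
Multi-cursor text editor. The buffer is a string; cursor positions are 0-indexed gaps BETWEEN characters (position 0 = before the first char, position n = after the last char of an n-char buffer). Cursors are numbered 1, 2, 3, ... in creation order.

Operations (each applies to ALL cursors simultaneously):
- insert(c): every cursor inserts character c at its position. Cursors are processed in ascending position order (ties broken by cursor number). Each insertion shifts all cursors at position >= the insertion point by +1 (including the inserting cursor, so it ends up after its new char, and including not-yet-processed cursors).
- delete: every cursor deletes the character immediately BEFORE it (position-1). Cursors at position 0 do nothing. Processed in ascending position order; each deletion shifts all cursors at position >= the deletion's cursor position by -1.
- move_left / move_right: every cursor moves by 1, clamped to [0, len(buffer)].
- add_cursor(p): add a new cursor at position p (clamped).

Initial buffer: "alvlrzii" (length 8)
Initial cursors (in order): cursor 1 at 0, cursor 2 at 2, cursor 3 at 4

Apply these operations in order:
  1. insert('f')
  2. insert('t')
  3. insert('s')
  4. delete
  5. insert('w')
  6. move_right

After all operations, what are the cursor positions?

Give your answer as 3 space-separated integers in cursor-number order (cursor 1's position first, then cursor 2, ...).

Answer: 4 9 14

Derivation:
After op 1 (insert('f')): buffer="falfvlfrzii" (len 11), cursors c1@1 c2@4 c3@7, authorship 1..2..3....
After op 2 (insert('t')): buffer="ftalftvlftrzii" (len 14), cursors c1@2 c2@6 c3@10, authorship 11..22..33....
After op 3 (insert('s')): buffer="ftsalftsvlftsrzii" (len 17), cursors c1@3 c2@8 c3@13, authorship 111..222..333....
After op 4 (delete): buffer="ftalftvlftrzii" (len 14), cursors c1@2 c2@6 c3@10, authorship 11..22..33....
After op 5 (insert('w')): buffer="ftwalftwvlftwrzii" (len 17), cursors c1@3 c2@8 c3@13, authorship 111..222..333....
After op 6 (move_right): buffer="ftwalftwvlftwrzii" (len 17), cursors c1@4 c2@9 c3@14, authorship 111..222..333....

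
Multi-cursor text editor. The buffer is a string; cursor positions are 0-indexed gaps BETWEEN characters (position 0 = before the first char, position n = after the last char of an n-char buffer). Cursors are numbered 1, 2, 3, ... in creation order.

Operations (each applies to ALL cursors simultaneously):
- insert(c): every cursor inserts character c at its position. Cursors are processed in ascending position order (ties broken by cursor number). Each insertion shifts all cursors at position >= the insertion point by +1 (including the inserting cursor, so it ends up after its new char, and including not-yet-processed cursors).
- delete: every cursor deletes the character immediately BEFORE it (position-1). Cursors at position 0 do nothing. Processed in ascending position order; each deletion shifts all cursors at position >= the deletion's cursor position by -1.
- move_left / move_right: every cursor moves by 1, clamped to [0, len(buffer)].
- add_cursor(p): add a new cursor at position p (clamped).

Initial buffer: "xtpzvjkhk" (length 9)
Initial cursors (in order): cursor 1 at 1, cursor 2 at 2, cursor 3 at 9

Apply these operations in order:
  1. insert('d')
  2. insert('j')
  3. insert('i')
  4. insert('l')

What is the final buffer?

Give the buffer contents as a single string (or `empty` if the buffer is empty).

Answer: xdjiltdjilpzvjkhkdjil

Derivation:
After op 1 (insert('d')): buffer="xdtdpzvjkhkd" (len 12), cursors c1@2 c2@4 c3@12, authorship .1.2.......3
After op 2 (insert('j')): buffer="xdjtdjpzvjkhkdj" (len 15), cursors c1@3 c2@6 c3@15, authorship .11.22.......33
After op 3 (insert('i')): buffer="xdjitdjipzvjkhkdji" (len 18), cursors c1@4 c2@8 c3@18, authorship .111.222.......333
After op 4 (insert('l')): buffer="xdjiltdjilpzvjkhkdjil" (len 21), cursors c1@5 c2@10 c3@21, authorship .1111.2222.......3333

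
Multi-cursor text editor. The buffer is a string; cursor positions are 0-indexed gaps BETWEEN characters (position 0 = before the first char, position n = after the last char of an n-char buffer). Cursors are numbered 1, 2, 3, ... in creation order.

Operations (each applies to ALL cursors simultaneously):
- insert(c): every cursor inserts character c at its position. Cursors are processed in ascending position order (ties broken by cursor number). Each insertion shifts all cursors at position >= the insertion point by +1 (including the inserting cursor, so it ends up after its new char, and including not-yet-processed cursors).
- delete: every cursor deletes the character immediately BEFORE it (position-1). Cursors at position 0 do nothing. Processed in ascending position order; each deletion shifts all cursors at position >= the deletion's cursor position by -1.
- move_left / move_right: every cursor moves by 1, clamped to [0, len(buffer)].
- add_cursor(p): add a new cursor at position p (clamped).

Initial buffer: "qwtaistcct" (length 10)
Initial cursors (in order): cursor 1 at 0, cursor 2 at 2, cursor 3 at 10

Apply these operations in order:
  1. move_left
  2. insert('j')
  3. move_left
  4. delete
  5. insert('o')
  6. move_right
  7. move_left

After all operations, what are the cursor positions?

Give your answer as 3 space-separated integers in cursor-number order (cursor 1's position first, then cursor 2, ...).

After op 1 (move_left): buffer="qwtaistcct" (len 10), cursors c1@0 c2@1 c3@9, authorship ..........
After op 2 (insert('j')): buffer="jqjwtaistccjt" (len 13), cursors c1@1 c2@3 c3@12, authorship 1.2........3.
After op 3 (move_left): buffer="jqjwtaistccjt" (len 13), cursors c1@0 c2@2 c3@11, authorship 1.2........3.
After op 4 (delete): buffer="jjwtaistcjt" (len 11), cursors c1@0 c2@1 c3@9, authorship 12.......3.
After op 5 (insert('o')): buffer="ojojwtaistcojt" (len 14), cursors c1@1 c2@3 c3@12, authorship 1122.......33.
After op 6 (move_right): buffer="ojojwtaistcojt" (len 14), cursors c1@2 c2@4 c3@13, authorship 1122.......33.
After op 7 (move_left): buffer="ojojwtaistcojt" (len 14), cursors c1@1 c2@3 c3@12, authorship 1122.......33.

Answer: 1 3 12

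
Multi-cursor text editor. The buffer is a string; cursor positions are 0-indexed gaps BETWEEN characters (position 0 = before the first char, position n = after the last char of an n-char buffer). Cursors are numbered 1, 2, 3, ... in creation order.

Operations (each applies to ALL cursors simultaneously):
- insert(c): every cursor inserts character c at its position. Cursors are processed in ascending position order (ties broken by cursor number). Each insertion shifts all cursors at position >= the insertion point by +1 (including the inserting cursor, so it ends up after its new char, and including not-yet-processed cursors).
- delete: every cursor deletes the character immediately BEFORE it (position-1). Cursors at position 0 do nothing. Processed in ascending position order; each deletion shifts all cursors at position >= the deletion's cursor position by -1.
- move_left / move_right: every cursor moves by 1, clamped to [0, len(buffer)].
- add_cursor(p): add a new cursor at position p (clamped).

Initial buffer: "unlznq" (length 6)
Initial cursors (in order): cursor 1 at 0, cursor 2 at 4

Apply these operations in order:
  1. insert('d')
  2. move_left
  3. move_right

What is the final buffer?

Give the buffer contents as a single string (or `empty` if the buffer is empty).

Answer: dunlzdnq

Derivation:
After op 1 (insert('d')): buffer="dunlzdnq" (len 8), cursors c1@1 c2@6, authorship 1....2..
After op 2 (move_left): buffer="dunlzdnq" (len 8), cursors c1@0 c2@5, authorship 1....2..
After op 3 (move_right): buffer="dunlzdnq" (len 8), cursors c1@1 c2@6, authorship 1....2..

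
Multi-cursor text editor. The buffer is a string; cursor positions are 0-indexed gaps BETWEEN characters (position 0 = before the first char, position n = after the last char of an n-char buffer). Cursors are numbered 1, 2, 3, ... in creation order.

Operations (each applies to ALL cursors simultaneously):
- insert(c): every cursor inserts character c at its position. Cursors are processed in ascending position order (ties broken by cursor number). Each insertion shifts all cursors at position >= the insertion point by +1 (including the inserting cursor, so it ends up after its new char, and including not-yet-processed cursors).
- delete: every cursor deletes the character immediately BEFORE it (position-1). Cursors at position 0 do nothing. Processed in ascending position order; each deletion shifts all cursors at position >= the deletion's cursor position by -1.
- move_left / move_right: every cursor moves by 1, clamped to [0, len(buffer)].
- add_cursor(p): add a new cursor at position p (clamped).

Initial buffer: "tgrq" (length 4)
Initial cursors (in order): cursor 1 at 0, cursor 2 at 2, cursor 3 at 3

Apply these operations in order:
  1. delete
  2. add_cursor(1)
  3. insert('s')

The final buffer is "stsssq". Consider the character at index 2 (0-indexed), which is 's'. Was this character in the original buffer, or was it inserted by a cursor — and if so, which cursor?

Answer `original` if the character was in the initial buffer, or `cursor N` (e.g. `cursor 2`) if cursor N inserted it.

Answer: cursor 2

Derivation:
After op 1 (delete): buffer="tq" (len 2), cursors c1@0 c2@1 c3@1, authorship ..
After op 2 (add_cursor(1)): buffer="tq" (len 2), cursors c1@0 c2@1 c3@1 c4@1, authorship ..
After op 3 (insert('s')): buffer="stsssq" (len 6), cursors c1@1 c2@5 c3@5 c4@5, authorship 1.234.
Authorship (.=original, N=cursor N): 1 . 2 3 4 .
Index 2: author = 2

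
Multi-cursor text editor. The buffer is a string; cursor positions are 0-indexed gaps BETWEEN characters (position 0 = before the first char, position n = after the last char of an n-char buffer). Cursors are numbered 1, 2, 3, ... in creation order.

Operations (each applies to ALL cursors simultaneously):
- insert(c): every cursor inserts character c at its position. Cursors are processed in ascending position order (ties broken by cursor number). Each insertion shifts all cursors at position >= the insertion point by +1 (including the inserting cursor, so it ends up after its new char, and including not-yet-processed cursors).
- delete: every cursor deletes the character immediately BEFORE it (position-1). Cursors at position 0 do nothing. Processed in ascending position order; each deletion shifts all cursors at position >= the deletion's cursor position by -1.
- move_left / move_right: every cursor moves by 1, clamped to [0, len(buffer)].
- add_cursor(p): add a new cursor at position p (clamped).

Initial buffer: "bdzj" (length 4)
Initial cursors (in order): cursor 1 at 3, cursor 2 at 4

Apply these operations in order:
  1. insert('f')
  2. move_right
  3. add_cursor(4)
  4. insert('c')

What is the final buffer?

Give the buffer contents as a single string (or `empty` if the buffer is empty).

Answer: bdzfcjcfc

Derivation:
After op 1 (insert('f')): buffer="bdzfjf" (len 6), cursors c1@4 c2@6, authorship ...1.2
After op 2 (move_right): buffer="bdzfjf" (len 6), cursors c1@5 c2@6, authorship ...1.2
After op 3 (add_cursor(4)): buffer="bdzfjf" (len 6), cursors c3@4 c1@5 c2@6, authorship ...1.2
After op 4 (insert('c')): buffer="bdzfcjcfc" (len 9), cursors c3@5 c1@7 c2@9, authorship ...13.122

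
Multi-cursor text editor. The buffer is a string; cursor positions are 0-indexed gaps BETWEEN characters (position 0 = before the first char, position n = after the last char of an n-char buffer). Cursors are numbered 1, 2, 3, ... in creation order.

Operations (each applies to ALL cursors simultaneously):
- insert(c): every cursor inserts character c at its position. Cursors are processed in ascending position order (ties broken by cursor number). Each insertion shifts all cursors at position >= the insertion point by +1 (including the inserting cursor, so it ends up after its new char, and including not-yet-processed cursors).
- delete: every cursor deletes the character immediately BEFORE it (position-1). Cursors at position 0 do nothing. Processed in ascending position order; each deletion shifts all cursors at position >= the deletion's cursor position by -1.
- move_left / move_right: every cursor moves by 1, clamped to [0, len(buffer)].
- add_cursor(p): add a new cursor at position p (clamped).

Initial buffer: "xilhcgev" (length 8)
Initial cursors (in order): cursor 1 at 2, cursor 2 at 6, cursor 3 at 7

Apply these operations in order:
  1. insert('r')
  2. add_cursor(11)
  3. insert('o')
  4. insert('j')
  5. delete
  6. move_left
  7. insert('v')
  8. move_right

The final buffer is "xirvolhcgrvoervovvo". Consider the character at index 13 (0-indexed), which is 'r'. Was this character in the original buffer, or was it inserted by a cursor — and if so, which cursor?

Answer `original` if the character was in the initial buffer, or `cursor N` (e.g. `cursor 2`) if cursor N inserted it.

Answer: cursor 3

Derivation:
After op 1 (insert('r')): buffer="xirlhcgrerv" (len 11), cursors c1@3 c2@8 c3@10, authorship ..1....2.3.
After op 2 (add_cursor(11)): buffer="xirlhcgrerv" (len 11), cursors c1@3 c2@8 c3@10 c4@11, authorship ..1....2.3.
After op 3 (insert('o')): buffer="xirolhcgroerovo" (len 15), cursors c1@4 c2@10 c3@13 c4@15, authorship ..11....22.33.4
After op 4 (insert('j')): buffer="xirojlhcgrojerojvoj" (len 19), cursors c1@5 c2@12 c3@16 c4@19, authorship ..111....222.333.44
After op 5 (delete): buffer="xirolhcgroerovo" (len 15), cursors c1@4 c2@10 c3@13 c4@15, authorship ..11....22.33.4
After op 6 (move_left): buffer="xirolhcgroerovo" (len 15), cursors c1@3 c2@9 c3@12 c4@14, authorship ..11....22.33.4
After op 7 (insert('v')): buffer="xirvolhcgrvoervovvo" (len 19), cursors c1@4 c2@11 c3@15 c4@18, authorship ..111....222.333.44
After op 8 (move_right): buffer="xirvolhcgrvoervovvo" (len 19), cursors c1@5 c2@12 c3@16 c4@19, authorship ..111....222.333.44
Authorship (.=original, N=cursor N): . . 1 1 1 . . . . 2 2 2 . 3 3 3 . 4 4
Index 13: author = 3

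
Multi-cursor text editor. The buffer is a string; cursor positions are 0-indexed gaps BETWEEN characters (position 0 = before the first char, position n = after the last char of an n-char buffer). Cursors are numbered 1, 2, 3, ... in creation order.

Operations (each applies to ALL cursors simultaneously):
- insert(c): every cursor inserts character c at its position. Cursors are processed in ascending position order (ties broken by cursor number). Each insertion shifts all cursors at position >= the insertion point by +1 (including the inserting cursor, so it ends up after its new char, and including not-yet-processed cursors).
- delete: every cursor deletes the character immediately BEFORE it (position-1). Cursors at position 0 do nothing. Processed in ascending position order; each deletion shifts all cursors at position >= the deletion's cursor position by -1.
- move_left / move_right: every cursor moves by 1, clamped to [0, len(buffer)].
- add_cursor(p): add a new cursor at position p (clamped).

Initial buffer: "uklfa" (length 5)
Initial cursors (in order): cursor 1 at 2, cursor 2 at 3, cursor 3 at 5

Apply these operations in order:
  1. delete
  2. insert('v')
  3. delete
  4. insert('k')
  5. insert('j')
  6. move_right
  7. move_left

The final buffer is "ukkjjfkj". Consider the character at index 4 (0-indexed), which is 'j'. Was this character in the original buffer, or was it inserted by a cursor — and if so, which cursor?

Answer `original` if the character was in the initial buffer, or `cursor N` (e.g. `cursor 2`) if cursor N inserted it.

After op 1 (delete): buffer="uf" (len 2), cursors c1@1 c2@1 c3@2, authorship ..
After op 2 (insert('v')): buffer="uvvfv" (len 5), cursors c1@3 c2@3 c3@5, authorship .12.3
After op 3 (delete): buffer="uf" (len 2), cursors c1@1 c2@1 c3@2, authorship ..
After op 4 (insert('k')): buffer="ukkfk" (len 5), cursors c1@3 c2@3 c3@5, authorship .12.3
After op 5 (insert('j')): buffer="ukkjjfkj" (len 8), cursors c1@5 c2@5 c3@8, authorship .1212.33
After op 6 (move_right): buffer="ukkjjfkj" (len 8), cursors c1@6 c2@6 c3@8, authorship .1212.33
After op 7 (move_left): buffer="ukkjjfkj" (len 8), cursors c1@5 c2@5 c3@7, authorship .1212.33
Authorship (.=original, N=cursor N): . 1 2 1 2 . 3 3
Index 4: author = 2

Answer: cursor 2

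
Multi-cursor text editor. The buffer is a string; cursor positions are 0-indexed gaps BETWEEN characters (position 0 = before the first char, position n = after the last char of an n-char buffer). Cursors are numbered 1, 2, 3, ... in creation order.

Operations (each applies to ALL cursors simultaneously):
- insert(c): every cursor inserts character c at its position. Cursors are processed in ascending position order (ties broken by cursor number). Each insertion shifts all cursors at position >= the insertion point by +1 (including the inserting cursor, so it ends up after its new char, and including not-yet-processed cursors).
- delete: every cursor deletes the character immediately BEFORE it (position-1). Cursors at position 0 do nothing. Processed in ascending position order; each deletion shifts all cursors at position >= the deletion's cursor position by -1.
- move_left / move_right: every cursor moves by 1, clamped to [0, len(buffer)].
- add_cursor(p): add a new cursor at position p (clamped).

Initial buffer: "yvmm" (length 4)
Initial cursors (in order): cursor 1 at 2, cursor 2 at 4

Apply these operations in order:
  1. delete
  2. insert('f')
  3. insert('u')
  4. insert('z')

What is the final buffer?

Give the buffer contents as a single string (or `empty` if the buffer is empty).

Answer: yfuzmfuz

Derivation:
After op 1 (delete): buffer="ym" (len 2), cursors c1@1 c2@2, authorship ..
After op 2 (insert('f')): buffer="yfmf" (len 4), cursors c1@2 c2@4, authorship .1.2
After op 3 (insert('u')): buffer="yfumfu" (len 6), cursors c1@3 c2@6, authorship .11.22
After op 4 (insert('z')): buffer="yfuzmfuz" (len 8), cursors c1@4 c2@8, authorship .111.222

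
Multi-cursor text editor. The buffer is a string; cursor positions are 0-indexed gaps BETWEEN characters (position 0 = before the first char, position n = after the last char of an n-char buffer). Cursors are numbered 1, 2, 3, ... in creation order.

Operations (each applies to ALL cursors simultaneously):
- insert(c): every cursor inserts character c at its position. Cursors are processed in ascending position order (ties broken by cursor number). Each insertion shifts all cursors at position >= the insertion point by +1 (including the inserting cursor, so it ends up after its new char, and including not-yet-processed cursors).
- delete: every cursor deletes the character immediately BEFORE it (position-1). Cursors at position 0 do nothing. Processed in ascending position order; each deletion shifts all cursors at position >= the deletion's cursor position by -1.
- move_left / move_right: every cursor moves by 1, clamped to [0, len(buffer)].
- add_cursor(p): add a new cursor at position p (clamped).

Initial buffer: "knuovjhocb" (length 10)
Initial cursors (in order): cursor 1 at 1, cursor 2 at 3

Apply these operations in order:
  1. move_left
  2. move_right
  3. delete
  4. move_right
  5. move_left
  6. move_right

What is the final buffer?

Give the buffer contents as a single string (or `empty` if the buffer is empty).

After op 1 (move_left): buffer="knuovjhocb" (len 10), cursors c1@0 c2@2, authorship ..........
After op 2 (move_right): buffer="knuovjhocb" (len 10), cursors c1@1 c2@3, authorship ..........
After op 3 (delete): buffer="novjhocb" (len 8), cursors c1@0 c2@1, authorship ........
After op 4 (move_right): buffer="novjhocb" (len 8), cursors c1@1 c2@2, authorship ........
After op 5 (move_left): buffer="novjhocb" (len 8), cursors c1@0 c2@1, authorship ........
After op 6 (move_right): buffer="novjhocb" (len 8), cursors c1@1 c2@2, authorship ........

Answer: novjhocb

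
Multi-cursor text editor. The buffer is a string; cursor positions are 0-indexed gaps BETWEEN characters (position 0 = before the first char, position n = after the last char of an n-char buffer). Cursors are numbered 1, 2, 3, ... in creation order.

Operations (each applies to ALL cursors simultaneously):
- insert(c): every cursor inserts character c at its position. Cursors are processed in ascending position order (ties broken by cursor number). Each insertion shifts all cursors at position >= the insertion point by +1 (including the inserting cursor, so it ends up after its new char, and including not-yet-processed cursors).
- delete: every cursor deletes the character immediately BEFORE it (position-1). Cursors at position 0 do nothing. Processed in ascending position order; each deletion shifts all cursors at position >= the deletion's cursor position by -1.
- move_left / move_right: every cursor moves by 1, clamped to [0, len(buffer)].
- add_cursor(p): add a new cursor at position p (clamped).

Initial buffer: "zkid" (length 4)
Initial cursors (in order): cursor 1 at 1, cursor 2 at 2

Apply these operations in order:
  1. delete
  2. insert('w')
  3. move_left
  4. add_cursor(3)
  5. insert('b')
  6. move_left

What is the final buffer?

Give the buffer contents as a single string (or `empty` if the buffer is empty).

After op 1 (delete): buffer="id" (len 2), cursors c1@0 c2@0, authorship ..
After op 2 (insert('w')): buffer="wwid" (len 4), cursors c1@2 c2@2, authorship 12..
After op 3 (move_left): buffer="wwid" (len 4), cursors c1@1 c2@1, authorship 12..
After op 4 (add_cursor(3)): buffer="wwid" (len 4), cursors c1@1 c2@1 c3@3, authorship 12..
After op 5 (insert('b')): buffer="wbbwibd" (len 7), cursors c1@3 c2@3 c3@6, authorship 1122.3.
After op 6 (move_left): buffer="wbbwibd" (len 7), cursors c1@2 c2@2 c3@5, authorship 1122.3.

Answer: wbbwibd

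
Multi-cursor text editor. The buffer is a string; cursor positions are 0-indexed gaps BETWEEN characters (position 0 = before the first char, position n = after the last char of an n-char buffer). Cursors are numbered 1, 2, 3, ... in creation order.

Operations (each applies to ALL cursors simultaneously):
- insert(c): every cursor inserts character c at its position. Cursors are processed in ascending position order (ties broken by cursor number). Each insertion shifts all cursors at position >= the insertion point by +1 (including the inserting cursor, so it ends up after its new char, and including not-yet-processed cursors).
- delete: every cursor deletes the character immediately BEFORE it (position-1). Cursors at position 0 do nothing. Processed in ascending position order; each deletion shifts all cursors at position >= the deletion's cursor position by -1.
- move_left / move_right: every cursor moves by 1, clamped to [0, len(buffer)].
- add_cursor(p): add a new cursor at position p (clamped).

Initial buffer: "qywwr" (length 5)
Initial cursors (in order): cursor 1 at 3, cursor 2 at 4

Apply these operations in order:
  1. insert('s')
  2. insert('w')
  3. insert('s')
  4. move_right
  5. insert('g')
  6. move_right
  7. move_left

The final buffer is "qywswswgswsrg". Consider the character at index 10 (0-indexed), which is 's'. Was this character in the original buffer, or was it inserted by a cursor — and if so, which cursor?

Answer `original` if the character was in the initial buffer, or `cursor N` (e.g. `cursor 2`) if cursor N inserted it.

After op 1 (insert('s')): buffer="qywswsr" (len 7), cursors c1@4 c2@6, authorship ...1.2.
After op 2 (insert('w')): buffer="qywswwswr" (len 9), cursors c1@5 c2@8, authorship ...11.22.
After op 3 (insert('s')): buffer="qywswswswsr" (len 11), cursors c1@6 c2@10, authorship ...111.222.
After op 4 (move_right): buffer="qywswswswsr" (len 11), cursors c1@7 c2@11, authorship ...111.222.
After op 5 (insert('g')): buffer="qywswswgswsrg" (len 13), cursors c1@8 c2@13, authorship ...111.1222.2
After op 6 (move_right): buffer="qywswswgswsrg" (len 13), cursors c1@9 c2@13, authorship ...111.1222.2
After op 7 (move_left): buffer="qywswswgswsrg" (len 13), cursors c1@8 c2@12, authorship ...111.1222.2
Authorship (.=original, N=cursor N): . . . 1 1 1 . 1 2 2 2 . 2
Index 10: author = 2

Answer: cursor 2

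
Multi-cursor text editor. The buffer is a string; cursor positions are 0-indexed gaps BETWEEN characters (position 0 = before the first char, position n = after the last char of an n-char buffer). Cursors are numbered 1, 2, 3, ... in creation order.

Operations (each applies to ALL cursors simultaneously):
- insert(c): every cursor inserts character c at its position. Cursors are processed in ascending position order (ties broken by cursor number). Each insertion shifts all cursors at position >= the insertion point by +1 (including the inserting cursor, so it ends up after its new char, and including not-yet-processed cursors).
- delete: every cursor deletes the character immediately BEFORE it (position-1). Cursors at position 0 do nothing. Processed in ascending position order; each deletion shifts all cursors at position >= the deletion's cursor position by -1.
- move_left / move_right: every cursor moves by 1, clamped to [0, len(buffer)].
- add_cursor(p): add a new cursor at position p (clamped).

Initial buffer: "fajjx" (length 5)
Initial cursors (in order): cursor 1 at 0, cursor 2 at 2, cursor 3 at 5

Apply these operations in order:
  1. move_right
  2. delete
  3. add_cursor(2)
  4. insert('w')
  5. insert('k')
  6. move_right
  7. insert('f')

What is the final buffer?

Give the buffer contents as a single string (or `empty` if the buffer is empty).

Answer: wkafwkjfwwkkff

Derivation:
After op 1 (move_right): buffer="fajjx" (len 5), cursors c1@1 c2@3 c3@5, authorship .....
After op 2 (delete): buffer="aj" (len 2), cursors c1@0 c2@1 c3@2, authorship ..
After op 3 (add_cursor(2)): buffer="aj" (len 2), cursors c1@0 c2@1 c3@2 c4@2, authorship ..
After op 4 (insert('w')): buffer="wawjww" (len 6), cursors c1@1 c2@3 c3@6 c4@6, authorship 1.2.34
After op 5 (insert('k')): buffer="wkawkjwwkk" (len 10), cursors c1@2 c2@5 c3@10 c4@10, authorship 11.22.3434
After op 6 (move_right): buffer="wkawkjwwkk" (len 10), cursors c1@3 c2@6 c3@10 c4@10, authorship 11.22.3434
After op 7 (insert('f')): buffer="wkafwkjfwwkkff" (len 14), cursors c1@4 c2@8 c3@14 c4@14, authorship 11.122.2343434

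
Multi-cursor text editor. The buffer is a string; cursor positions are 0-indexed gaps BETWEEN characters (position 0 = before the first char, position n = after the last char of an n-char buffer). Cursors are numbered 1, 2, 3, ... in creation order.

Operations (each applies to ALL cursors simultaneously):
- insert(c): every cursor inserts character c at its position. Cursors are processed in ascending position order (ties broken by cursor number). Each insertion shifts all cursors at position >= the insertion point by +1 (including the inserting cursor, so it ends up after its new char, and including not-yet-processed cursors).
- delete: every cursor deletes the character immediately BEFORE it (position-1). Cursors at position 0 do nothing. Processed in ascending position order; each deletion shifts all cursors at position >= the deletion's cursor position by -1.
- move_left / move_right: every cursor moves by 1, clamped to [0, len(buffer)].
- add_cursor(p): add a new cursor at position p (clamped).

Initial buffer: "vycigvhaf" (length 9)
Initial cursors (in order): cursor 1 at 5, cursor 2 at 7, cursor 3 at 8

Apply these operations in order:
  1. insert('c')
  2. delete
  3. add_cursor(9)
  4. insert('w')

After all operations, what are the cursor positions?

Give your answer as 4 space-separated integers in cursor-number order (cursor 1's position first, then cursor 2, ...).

Answer: 6 9 11 13

Derivation:
After op 1 (insert('c')): buffer="vycigcvhcacf" (len 12), cursors c1@6 c2@9 c3@11, authorship .....1..2.3.
After op 2 (delete): buffer="vycigvhaf" (len 9), cursors c1@5 c2@7 c3@8, authorship .........
After op 3 (add_cursor(9)): buffer="vycigvhaf" (len 9), cursors c1@5 c2@7 c3@8 c4@9, authorship .........
After op 4 (insert('w')): buffer="vycigwvhwawfw" (len 13), cursors c1@6 c2@9 c3@11 c4@13, authorship .....1..2.3.4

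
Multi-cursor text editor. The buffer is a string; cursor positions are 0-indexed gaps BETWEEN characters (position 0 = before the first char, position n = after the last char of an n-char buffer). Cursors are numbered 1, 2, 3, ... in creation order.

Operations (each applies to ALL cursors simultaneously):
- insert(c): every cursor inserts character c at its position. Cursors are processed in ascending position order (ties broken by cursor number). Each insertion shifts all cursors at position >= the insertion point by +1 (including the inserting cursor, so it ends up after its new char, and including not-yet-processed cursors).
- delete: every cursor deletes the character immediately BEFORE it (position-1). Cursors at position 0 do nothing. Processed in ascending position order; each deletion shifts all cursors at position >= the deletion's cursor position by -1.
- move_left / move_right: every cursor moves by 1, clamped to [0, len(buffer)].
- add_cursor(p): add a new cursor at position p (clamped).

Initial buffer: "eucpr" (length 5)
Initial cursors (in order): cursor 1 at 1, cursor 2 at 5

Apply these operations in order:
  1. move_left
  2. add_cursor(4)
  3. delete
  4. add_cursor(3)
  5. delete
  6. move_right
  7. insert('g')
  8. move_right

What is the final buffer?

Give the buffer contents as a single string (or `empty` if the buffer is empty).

Answer: gggg

Derivation:
After op 1 (move_left): buffer="eucpr" (len 5), cursors c1@0 c2@4, authorship .....
After op 2 (add_cursor(4)): buffer="eucpr" (len 5), cursors c1@0 c2@4 c3@4, authorship .....
After op 3 (delete): buffer="eur" (len 3), cursors c1@0 c2@2 c3@2, authorship ...
After op 4 (add_cursor(3)): buffer="eur" (len 3), cursors c1@0 c2@2 c3@2 c4@3, authorship ...
After op 5 (delete): buffer="" (len 0), cursors c1@0 c2@0 c3@0 c4@0, authorship 
After op 6 (move_right): buffer="" (len 0), cursors c1@0 c2@0 c3@0 c4@0, authorship 
After op 7 (insert('g')): buffer="gggg" (len 4), cursors c1@4 c2@4 c3@4 c4@4, authorship 1234
After op 8 (move_right): buffer="gggg" (len 4), cursors c1@4 c2@4 c3@4 c4@4, authorship 1234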